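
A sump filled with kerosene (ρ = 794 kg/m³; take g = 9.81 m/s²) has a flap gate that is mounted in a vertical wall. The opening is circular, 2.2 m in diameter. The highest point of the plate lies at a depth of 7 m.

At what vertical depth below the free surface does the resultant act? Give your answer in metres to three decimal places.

h_p = 8.137 m

γ = ρg = 794 × 9.81 / 1000 = 7.78914 kN/m³.
The centroid is at the centre, 1.1 m below the top of the plate, so the centroid depth is h_c = 7 + 1.1 = 8.1 m.
A = π(1.1)² = 3.80133 m².
Resultant F = γ·h_c·A = 7.78914 × 8.1 × 3.80133 = 239.834 kN.
I_c = πr⁴/4 = π × 1.1⁴/4 = 1.1499 m⁴.
Centre of pressure: y_p = y_c + I_c/(y_c·A) = 8.1 + 1.1499/(8.1 × 3.80133) = 8.1 + 0.0373456 = 8.13735 m along the plane.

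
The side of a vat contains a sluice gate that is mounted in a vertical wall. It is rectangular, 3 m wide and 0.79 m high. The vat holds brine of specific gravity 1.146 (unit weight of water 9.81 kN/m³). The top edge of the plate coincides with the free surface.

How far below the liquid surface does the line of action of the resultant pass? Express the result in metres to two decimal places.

γ = 1.146 × 9.81 = 11.24226 kN/m³.
The centroid lies 0.79/2 = 0.395 m below the top edge, so the centroid depth is h_c = 0.395 m.
A = 3 × 0.79 = 2.37 m².
Resultant F = γ·h_c·A = 11.24226 × 0.395 × 2.37 = 10.5244 kN.
I_c = b·h³/12 = 3 × 0.79³/12 = 0.12326 m⁴.
Centre of pressure: y_p = y_c + I_c/(y_c·A) = 0.395 + 0.12326/(0.395 × 2.37) = 0.395 + 0.131667 = 0.526667 m along the plane.

h_p = 0.53 m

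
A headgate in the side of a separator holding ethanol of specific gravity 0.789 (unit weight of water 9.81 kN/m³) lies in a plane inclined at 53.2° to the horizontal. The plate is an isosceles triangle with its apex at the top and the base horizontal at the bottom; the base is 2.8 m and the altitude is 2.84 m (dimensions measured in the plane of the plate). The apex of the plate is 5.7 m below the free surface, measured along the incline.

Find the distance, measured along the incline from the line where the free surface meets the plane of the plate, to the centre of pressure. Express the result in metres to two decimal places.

y_p = 7.65 m

γ = 0.789 × 9.81 = 7.74009 kN/m³.
Let θ = 53.2° be the plate's angle to the horizontal; measure y along the incline from where the plane meets the free surface. Vertical depth h = y·sinθ with sinθ = 0.800731.
With the apex up, the centroid sits 2h/3 = 2 × 2.84/3 = 1.89333 m below the apex, so y_c = 5.7 + 1.89333 = 7.59333 m and h_c = 7.59333 × 0.800731 = 6.08021 m.
A = ½ × 2.8 × 2.84 = 3.976 m².
Resultant F = γ·h_c·A = 7.74009 × 6.08021 × 3.976 = 187.116 kN.
I_c = b·h³/36 = 2.8 × 2.84³/36 = 1.7816 m⁴.
Centre of pressure: y_p = y_c + I_c/(y_c·A) = 7.59333 + 1.7816/(7.59333 × 3.976) = 7.59333 + 0.0590108 = 7.65234 m along the plane.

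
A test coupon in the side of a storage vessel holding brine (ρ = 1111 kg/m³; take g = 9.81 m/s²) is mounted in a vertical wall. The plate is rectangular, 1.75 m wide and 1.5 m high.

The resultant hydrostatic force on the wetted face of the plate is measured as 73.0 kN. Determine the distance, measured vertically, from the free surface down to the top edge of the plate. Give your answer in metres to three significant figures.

d_top ≈ 1.80 m

γ = ρg = 1111 × 9.81 / 1000 = 10.89891 kN/m³.
A = 1.75 × 1.5 = 2.625 m².
From F = γ·h_c·A, the centroid depth is h_c = 73.0/(10.89891 × 2.625) = 2.55159 m.
The centroid lies 1.5/2 = 0.75 m below the top edge, so the top edge sits at h_top = 2.55159 − 0.75 = 1.80159 m below the surface.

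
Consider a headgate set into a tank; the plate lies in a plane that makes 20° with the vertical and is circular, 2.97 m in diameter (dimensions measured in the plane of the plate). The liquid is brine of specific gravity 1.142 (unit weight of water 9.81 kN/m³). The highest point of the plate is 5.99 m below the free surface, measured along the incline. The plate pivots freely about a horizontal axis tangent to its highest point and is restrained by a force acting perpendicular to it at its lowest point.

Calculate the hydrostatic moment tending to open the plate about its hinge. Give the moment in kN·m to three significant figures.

γ = 1.142 × 9.81 = 11.20302 kN/m³.
The plate makes 20° with the vertical, i.e. θ = 90° − 20° = 70° to the horizontal. Measuring y along the incline from the free-surface line, vertical depth h = y·sinθ with sinθ = 0.939693.
The centroid is at the centre, 1.485 m below the top of the plate, so y_c = 5.99 + 1.485 = 7.475 m and h_c = 7.475 × 0.939693 = 7.02421 m.
A = π(1.485)² = 6.92792 m².
Resultant F = γ·h_c·A = 11.20302 × 7.02421 × 6.92792 = 545.174 kN.
I_c = πr⁴/4 = π × 1.485⁴/4 = 3.8194 m⁴.
Centre of pressure: y_p = y_c + I_c/(y_c·A) = 7.475 + 3.8194/(7.475 × 6.92792) = 7.475 + 0.0737532 = 7.54875 m along the plane.
The resultant acts 1.485 + 0.0737532 = 1.55875 m (along the plate) below the hinge at the top edge, so the moment about the hinge is M = F × 1.55875 = 545.174 × 1.55875 = 849.79 kN·m.

M ≈ 850 kN·m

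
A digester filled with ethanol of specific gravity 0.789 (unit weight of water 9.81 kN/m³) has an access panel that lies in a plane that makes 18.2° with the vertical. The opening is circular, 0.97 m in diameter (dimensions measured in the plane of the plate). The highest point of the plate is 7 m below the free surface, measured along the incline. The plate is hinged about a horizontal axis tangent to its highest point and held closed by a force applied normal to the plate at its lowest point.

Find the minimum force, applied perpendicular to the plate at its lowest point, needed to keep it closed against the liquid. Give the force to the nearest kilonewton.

γ = 0.789 × 9.81 = 7.74009 kN/m³.
The plate makes 18.2° with the vertical, i.e. θ = 90° − 18.2° = 71.8° to the horizontal. Measuring y along the incline from the free-surface line, vertical depth h = y·sinθ with sinθ = 0.949972.
The centroid is at the centre, 0.485 m below the top of the plate, so y_c = 7 + 0.485 = 7.485 m and h_c = 7.485 × 0.949972 = 7.11054 m.
A = π(0.485)² = 0.738981 m².
Resultant F = γ·h_c·A = 7.74009 × 7.11054 × 0.738981 = 40.6707 kN.
I_c = πr⁴/4 = π × 0.485⁴/4 = 0.0434567 m⁴.
Centre of pressure: y_p = y_c + I_c/(y_c·A) = 7.485 + 0.0434567/(7.485 × 0.738981) = 7.485 + 0.00785655 = 7.49286 m along the plane.
The resultant acts 0.485 + 0.00785655 = 0.492857 m (along the plate) below the hinge at the top edge, so the moment about the hinge is M = F × 0.492857 = 40.6707 × 0.492857 = 20.0448 kN·m.
A normal force at the bottom, 0.97 m from the hinge, must supply this moment: P = 20.0448/0.97 = 20.6647 kN.

P ≈ 21 kN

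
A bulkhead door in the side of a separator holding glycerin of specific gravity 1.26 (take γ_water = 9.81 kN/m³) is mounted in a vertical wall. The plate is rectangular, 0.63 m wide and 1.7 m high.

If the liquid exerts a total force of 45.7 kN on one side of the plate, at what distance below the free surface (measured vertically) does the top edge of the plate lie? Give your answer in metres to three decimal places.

d_top ≈ 2.602 m

γ = 1.26 × 9.81 = 12.3606 kN/m³.
A = 0.63 × 1.7 = 1.071 m².
From F = γ·h_c·A, the centroid depth is h_c = 45.7/(12.3606 × 1.071) = 3.45213 m.
The centroid lies 1.7/2 = 0.85 m below the top edge, so the top edge sits at h_top = 3.45213 − 0.85 = 2.60213 m below the surface.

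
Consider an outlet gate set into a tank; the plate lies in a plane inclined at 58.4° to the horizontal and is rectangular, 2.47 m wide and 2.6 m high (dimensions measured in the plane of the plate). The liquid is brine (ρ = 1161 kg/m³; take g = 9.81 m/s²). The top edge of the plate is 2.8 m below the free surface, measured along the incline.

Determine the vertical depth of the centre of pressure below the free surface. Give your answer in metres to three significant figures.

h_p = 3.61 m

γ = ρg = 1161 × 9.81 / 1000 = 11.38941 kN/m³.
Let θ = 58.4° be the plate's angle to the horizontal; measure y along the incline from where the plane meets the free surface. Vertical depth h = y·sinθ with sinθ = 0.851727.
The centroid lies 2.6/2 = 1.3 m below the top edge, so y_c = 2.8 + 1.3 = 4.1 m and h_c = 4.1 × 0.851727 = 3.49208 m.
A = 2.47 × 2.6 = 6.422 m².
Resultant F = γ·h_c·A = 11.38941 × 3.49208 × 6.422 = 255.42 kN.
I_c = b·h³/12 = 2.47 × 2.6³/12 = 3.61773 m⁴.
Centre of pressure: y_p = y_c + I_c/(y_c·A) = 4.1 + 3.61773/(4.1 × 6.422) = 4.1 + 0.137399 = 4.2374 m along the plane.
Vertically, h_p = y_p·sinθ = 4.2374 × 0.851727 = 3.60911 m.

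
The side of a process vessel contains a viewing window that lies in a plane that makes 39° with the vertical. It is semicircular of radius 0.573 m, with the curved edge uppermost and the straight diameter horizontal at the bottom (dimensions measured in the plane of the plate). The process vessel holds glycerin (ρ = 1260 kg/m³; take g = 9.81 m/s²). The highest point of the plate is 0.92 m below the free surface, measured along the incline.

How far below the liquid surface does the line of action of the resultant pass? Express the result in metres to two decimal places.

h_p = 0.99 m

γ = ρg = 1260 × 9.81 / 1000 = 12.3606 kN/m³.
The plate makes 39° with the vertical, i.e. θ = 90° − 39° = 51° to the horizontal. Measuring y along the incline from the free-surface line, vertical depth h = y·sinθ with sinθ = 0.777146.
The centroid lies 4r/(3π) = 0.243189 m above the diameter, so r − 4r/(3π) = 0.573 − 0.243189 = 0.329811 m below the topmost point, so y_c = 0.92 + 0.329811 = 1.24981 m and h_c = 1.24981 × 0.777146 = 0.971285 m.
A = πr²/2 = π × 0.573²/2 = 0.515738 m².
Resultant F = γ·h_c·A = 12.3606 × 0.971285 × 0.515738 = 6.19178 kN.
I_c = (π/8 − 8/(9π))·r⁴ = 0.109757 × 0.573⁴ = 0.0118318 m⁴.
Centre of pressure: y_p = y_c + I_c/(y_c·A) = 1.24981 + 0.0118318/(1.24981 × 0.515738) = 1.24981 + 0.018356 = 1.26817 m along the plane.
Vertically, h_p = y_p·sinθ = 1.26817 × 0.777146 = 0.985553 m.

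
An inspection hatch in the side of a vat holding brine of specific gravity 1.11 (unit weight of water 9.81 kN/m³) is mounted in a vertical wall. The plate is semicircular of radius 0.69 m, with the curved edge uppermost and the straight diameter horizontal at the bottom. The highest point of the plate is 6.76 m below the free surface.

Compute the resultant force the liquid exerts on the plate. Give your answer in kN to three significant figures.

F ≈ 58.3 kN

γ = 1.11 × 9.81 = 10.8891 kN/m³.
The centroid lies 4r/(3π) = 0.292845 m above the diameter, so r − 4r/(3π) = 0.69 − 0.292845 = 0.397155 m below the topmost point, so the centroid depth is h_c = 6.76 + 0.397155 = 7.15715 m.
A = πr²/2 = π × 0.69²/2 = 0.747856 m².
Resultant F = γ·h_c·A = 10.8891 × 7.15715 × 0.747856 = 58.2841 kN.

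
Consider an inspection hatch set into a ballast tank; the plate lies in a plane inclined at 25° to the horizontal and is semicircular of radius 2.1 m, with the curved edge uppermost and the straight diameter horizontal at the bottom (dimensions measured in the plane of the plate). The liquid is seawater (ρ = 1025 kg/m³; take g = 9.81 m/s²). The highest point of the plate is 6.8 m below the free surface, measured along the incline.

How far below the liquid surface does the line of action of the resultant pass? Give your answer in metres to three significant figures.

γ = ρg = 1025 × 9.81 / 1000 = 10.05525 kN/m³.
Let θ = 25° be the plate's angle to the horizontal; measure y along the incline from where the plane meets the free surface. Vertical depth h = y·sinθ with sinθ = 0.422618.
The centroid lies 4r/(3π) = 0.891268 m above the diameter, so r − 4r/(3π) = 2.1 − 0.891268 = 1.20873 m below the topmost point, so y_c = 6.8 + 1.20873 = 8.00873 m and h_c = 8.00873 × 0.422618 = 3.38463 m.
A = πr²/2 = π × 2.1²/2 = 6.92721 m².
Resultant F = γ·h_c·A = 10.05525 × 3.38463 × 6.92721 = 235.756 kN.
I_c = (π/8 − 8/(9π))·r⁴ = 0.109757 × 2.1⁴ = 2.13457 m⁴.
Centre of pressure: y_p = y_c + I_c/(y_c·A) = 8.00873 + 2.13457/(8.00873 × 6.92721) = 8.00873 + 0.0384759 = 8.04721 m along the plane.
Vertically, h_p = y_p·sinθ = 8.04721 × 0.422618 = 3.4009 m.

h_p = 3.40 m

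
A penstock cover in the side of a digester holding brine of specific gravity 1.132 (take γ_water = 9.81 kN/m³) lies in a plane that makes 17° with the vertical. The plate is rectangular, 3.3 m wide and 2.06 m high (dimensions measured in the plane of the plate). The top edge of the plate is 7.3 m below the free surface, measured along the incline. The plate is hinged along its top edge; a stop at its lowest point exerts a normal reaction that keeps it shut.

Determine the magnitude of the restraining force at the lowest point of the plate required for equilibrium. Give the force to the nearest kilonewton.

P ≈ 313 kN

γ = 1.132 × 9.81 = 11.10492 kN/m³.
The plate makes 17° with the vertical, i.e. θ = 90° − 17° = 73° to the horizontal. Measuring y along the incline from the free-surface line, vertical depth h = y·sinθ with sinθ = 0.956305.
The centroid lies 2.06/2 = 1.03 m below the top edge, so y_c = 7.3 + 1.03 = 8.33 m and h_c = 8.33 × 0.956305 = 7.96602 m.
A = 3.3 × 2.06 = 6.798 m².
Resultant F = γ·h_c·A = 11.10492 × 7.96602 × 6.798 = 601.365 kN.
I_c = b·h³/12 = 3.3 × 2.06³/12 = 2.404 m⁴.
Centre of pressure: y_p = y_c + I_c/(y_c·A) = 8.33 + 2.404/(8.33 × 6.798) = 8.33 + 0.042453 = 8.37245 m along the plane.
The resultant acts 1.03 + 0.042453 = 1.07245 m (along the plate) below the hinge at the top edge, so the moment about the hinge is M = F × 1.07245 = 601.365 × 1.07245 = 644.934 kN·m.
A normal force at the bottom, 2.06 m from the hinge, must supply this moment: P = 644.934/2.06 = 313.075 kN.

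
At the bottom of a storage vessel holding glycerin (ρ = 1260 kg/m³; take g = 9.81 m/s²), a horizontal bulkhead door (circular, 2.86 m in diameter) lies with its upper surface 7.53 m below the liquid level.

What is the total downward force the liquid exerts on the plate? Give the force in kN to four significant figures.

F ≈ 597.9 kN

γ = ρg = 1260 × 9.81 / 1000 = 12.3606 kN/m³.
The plate is horizontal, so pressure is uniform at p = γ·h = 12.3606 × 7.53 = 93.0753 kN/m².
A = π(1.43)² = 6.42424 m².
F = p·A = 93.0753 × 6.42424 = 597.938 kN.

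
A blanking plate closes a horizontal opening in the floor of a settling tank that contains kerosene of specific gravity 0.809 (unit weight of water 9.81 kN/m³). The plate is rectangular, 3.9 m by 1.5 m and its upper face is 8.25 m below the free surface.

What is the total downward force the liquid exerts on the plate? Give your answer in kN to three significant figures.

γ = 0.809 × 9.81 = 7.93629 kN/m³.
The plate is horizontal, so pressure is uniform at p = γ·h = 7.93629 × 8.25 = 65.4744 kN/m².
A = 3.9 × 1.5 = 5.85 m².
F = p·A = 65.4744 × 5.85 = 383.025 kN.

F ≈ 383 kN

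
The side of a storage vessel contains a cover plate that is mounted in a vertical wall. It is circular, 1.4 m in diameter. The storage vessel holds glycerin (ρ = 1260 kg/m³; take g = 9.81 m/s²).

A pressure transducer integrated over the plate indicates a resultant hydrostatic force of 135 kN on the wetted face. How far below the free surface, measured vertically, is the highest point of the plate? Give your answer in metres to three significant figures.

d_top ≈ 6.39 m

γ = ρg = 1260 × 9.81 / 1000 = 12.3606 kN/m³.
A = π(0.7)² = 1.53938 m².
From F = γ·h_c·A, the centroid depth is h_c = 135/(12.3606 × 1.53938) = 7.09493 m.
The centroid is at the centre, 0.7 m below the top of the plate, so the highest point sits at h_top = 7.09493 − 0.7 = 6.39493 m below the surface.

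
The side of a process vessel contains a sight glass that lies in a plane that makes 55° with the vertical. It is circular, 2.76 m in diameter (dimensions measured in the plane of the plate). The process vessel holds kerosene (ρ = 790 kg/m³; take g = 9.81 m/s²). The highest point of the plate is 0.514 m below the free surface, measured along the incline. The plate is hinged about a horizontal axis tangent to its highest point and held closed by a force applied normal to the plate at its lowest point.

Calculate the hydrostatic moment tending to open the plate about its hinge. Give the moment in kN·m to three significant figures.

M ≈ 82.2 kN·m

γ = ρg = 790 × 9.81 / 1000 = 7.7499 kN/m³.
The plate makes 55° with the vertical, i.e. θ = 90° − 55° = 35° to the horizontal. Measuring y along the incline from the free-surface line, vertical depth h = y·sinθ with sinθ = 0.573576.
The centroid is at the centre, 1.38 m below the top of the plate, so y_c = 0.514 + 1.38 = 1.894 m and h_c = 1.894 × 0.573576 = 1.08635 m.
A = π(1.38)² = 5.98285 m².
Resultant F = γ·h_c·A = 7.7499 × 1.08635 × 5.98285 = 50.3702 kN.
I_c = πr⁴/4 = π × 1.38⁴/4 = 2.84843 m⁴.
Centre of pressure: y_p = y_c + I_c/(y_c·A) = 1.894 + 2.84843/(1.894 × 5.98285) = 1.894 + 0.251372 = 2.14537 m along the plane.
The resultant acts 1.38 + 0.251372 = 1.63137 m (along the plate) below the hinge at the top edge, so the moment about the hinge is M = F × 1.63137 = 50.3702 × 1.63137 = 82.1724 kN·m.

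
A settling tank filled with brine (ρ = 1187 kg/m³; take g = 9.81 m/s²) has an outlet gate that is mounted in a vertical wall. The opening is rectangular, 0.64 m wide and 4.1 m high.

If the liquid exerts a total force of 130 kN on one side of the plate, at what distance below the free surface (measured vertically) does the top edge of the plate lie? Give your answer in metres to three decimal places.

γ = ρg = 1187 × 9.81 / 1000 = 11.64447 kN/m³.
A = 0.64 × 4.1 = 2.624 m².
From F = γ·h_c·A, the centroid depth is h_c = 130/(11.64447 × 2.624) = 4.25461 m.
The centroid lies 4.1/2 = 2.05 m below the top edge, so the top edge sits at h_top = 4.25461 − 2.05 = 2.20461 m below the surface.

d_top ≈ 2.205 m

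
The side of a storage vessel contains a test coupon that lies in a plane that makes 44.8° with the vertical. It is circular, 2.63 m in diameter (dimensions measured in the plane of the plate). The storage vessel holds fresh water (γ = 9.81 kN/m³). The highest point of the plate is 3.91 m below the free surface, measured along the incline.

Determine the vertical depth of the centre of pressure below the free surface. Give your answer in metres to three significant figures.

γ = 9.81 kN/m³.
The plate makes 44.8° with the vertical, i.e. θ = 90° − 44.8° = 45.2° to the horizontal. Measuring y along the incline from the free-surface line, vertical depth h = y·sinθ with sinθ = 0.709571.
The centroid is at the centre, 1.315 m below the top of the plate, so y_c = 3.91 + 1.315 = 5.225 m and h_c = 5.225 × 0.709571 = 3.70751 m.
A = π(1.315)² = 5.43252 m².
Resultant F = γ·h_c·A = 9.81 × 3.70751 × 5.43252 = 197.584 kN.
I_c = πr⁴/4 = π × 1.315⁴/4 = 2.34851 m⁴.
Centre of pressure: y_p = y_c + I_c/(y_c·A) = 5.225 + 2.34851/(5.225 × 5.43252) = 5.225 + 0.082738 = 5.30774 m along the plane.
Vertically, h_p = y_p·sinθ = 5.30774 × 0.709571 = 3.76622 m.

h_p = 3.77 m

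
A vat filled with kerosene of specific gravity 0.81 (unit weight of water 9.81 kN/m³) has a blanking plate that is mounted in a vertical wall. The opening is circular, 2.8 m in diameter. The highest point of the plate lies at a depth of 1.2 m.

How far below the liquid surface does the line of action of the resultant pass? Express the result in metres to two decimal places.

h_p = 2.79 m

γ = 0.81 × 9.81 = 7.9461 kN/m³.
The centroid is at the centre, 1.4 m below the top of the plate, so the centroid depth is h_c = 1.2 + 1.4 = 2.6 m.
A = π(1.4)² = 6.15752 m².
Resultant F = γ·h_c·A = 7.9461 × 2.6 × 6.15752 = 127.214 kN.
I_c = πr⁴/4 = π × 1.4⁴/4 = 3.01719 m⁴.
Centre of pressure: y_p = y_c + I_c/(y_c·A) = 2.6 + 3.01719/(2.6 × 6.15752) = 2.6 + 0.188462 = 2.78846 m along the plane.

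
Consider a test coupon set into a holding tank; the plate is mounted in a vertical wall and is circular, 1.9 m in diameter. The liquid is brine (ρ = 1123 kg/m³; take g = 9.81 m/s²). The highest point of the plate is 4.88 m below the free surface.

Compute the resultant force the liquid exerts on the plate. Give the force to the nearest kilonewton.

γ = ρg = 1123 × 9.81 / 1000 = 11.01663 kN/m³.
The centroid is at the centre, 0.95 m below the top of the plate, so the centroid depth is h_c = 4.88 + 0.95 = 5.83 m.
A = π(0.95)² = 2.83529 m².
Resultant F = γ·h_c·A = 11.01663 × 5.83 × 2.83529 = 182.102 kN.

F ≈ 182 kN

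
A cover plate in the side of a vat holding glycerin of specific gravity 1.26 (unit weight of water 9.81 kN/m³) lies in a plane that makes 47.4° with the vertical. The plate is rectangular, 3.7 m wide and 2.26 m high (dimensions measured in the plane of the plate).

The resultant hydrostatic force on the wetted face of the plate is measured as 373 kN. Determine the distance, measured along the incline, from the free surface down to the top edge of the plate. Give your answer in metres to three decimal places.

γ = 1.26 × 9.81 = 12.3606 kN/m³.
A = 3.7 × 2.26 = 8.362 m².
From F = γ·h_c·A, the centroid depth is h_c = 373/(12.3606 × 8.362) = 3.60877 m.
The plate makes 47.4° with the vertical, i.e. θ = 90° − 47.4° = 42.6° to the horizontal. Measuring y along the incline from the free-surface line, vertical depth h = y·sinθ with sinθ = 0.676876.
Along the incline, y_c = h_c/sinθ = 3.60877/0.676876 = 5.33151 m.
The centroid lies 2.26/2 = 1.13 m below the top edge, so the top edge sits at y_top = 5.33151 − 1.13 = 4.20151 m along the incline.

y_top ≈ 4.202 m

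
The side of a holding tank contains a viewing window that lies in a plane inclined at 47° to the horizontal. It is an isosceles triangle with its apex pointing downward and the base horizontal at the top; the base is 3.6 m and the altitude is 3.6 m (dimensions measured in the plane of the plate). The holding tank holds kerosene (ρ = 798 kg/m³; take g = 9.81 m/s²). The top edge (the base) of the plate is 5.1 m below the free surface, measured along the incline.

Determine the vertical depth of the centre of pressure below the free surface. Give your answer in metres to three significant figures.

γ = ρg = 798 × 9.81 / 1000 = 7.82838 kN/m³.
Let θ = 47° be the plate's angle to the horizontal; measure y along the incline from where the plane meets the free surface. Vertical depth h = y·sinθ with sinθ = 0.731354.
With the apex down, the centroid sits h/3 = 3.6/3 = 1.2 m below the base (the top edge), so y_c = 5.1 + 1.2 = 6.3 m and h_c = 6.3 × 0.731354 = 4.60753 m.
A = ½ × 3.6 × 3.6 = 6.48 m².
Resultant F = γ·h_c·A = 7.82838 × 4.60753 × 6.48 = 233.73 kN.
I_c = b·h³/36 = 3.6 × 3.6³/36 = 4.6656 m⁴.
Centre of pressure: y_p = y_c + I_c/(y_c·A) = 6.3 + 4.6656/(6.3 × 6.48) = 6.3 + 0.114286 = 6.41429 m along the plane.
Vertically, h_p = y_p·sinθ = 6.41429 × 0.731354 = 4.69112 m.

h_p = 4.69 m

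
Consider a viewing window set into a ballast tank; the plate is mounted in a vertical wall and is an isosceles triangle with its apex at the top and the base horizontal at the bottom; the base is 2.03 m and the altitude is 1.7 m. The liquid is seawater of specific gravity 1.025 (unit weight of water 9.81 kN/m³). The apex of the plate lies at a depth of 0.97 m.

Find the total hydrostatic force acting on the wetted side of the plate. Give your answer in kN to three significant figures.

F ≈ 36.5 kN

γ = 1.025 × 9.81 = 10.05525 kN/m³.
With the apex up, the centroid sits 2h/3 = 2 × 1.7/3 = 1.13333 m below the apex, so the centroid depth is h_c = 0.97 + 1.13333 = 2.10333 m.
A = ½ × 2.03 × 1.7 = 1.7255 m².
Resultant F = γ·h_c·A = 10.05525 × 2.10333 × 1.7255 = 36.4935 kN.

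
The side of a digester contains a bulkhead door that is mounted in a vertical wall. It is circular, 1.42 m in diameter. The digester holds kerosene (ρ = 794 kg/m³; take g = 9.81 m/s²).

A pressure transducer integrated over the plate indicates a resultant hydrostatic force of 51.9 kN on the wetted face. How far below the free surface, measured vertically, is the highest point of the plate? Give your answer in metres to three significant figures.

γ = ρg = 794 × 9.81 / 1000 = 7.78914 kN/m³.
A = π(0.71)² = 1.58368 m².
From F = γ·h_c·A, the centroid depth is h_c = 51.9/(7.78914 × 1.58368) = 4.20737 m.
The centroid is at the centre, 0.71 m below the top of the plate, so the highest point sits at h_top = 4.20737 − 0.71 = 3.49737 m below the surface.

d_top ≈ 3.50 m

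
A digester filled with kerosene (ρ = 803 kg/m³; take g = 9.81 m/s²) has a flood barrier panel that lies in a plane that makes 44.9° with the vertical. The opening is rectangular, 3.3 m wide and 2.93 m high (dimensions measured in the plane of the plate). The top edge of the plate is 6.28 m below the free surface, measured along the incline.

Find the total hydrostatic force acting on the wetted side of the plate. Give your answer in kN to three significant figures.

F ≈ 418 kN

γ = ρg = 803 × 9.81 / 1000 = 7.87743 kN/m³.
The plate makes 44.9° with the vertical, i.e. θ = 90° − 44.9° = 45.1° to the horizontal. Measuring y along the incline from the free-surface line, vertical depth h = y·sinθ with sinθ = 0.708340.
The centroid lies 2.93/2 = 1.465 m below the top edge, so y_c = 6.28 + 1.465 = 7.745 m and h_c = 7.745 × 0.708340 = 5.48609 m.
A = 3.3 × 2.93 = 9.669 m².
Resultant F = γ·h_c·A = 7.87743 × 5.48609 × 9.669 = 417.858 kN.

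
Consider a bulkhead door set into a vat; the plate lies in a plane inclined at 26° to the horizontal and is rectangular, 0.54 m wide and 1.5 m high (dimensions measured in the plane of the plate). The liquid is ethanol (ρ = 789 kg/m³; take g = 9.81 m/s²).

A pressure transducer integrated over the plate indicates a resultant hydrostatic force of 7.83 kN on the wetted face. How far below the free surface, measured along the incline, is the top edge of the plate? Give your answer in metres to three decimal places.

γ = ρg = 789 × 9.81 / 1000 = 7.74009 kN/m³.
A = 0.54 × 1.5 = 0.81 m².
From F = γ·h_c·A, the centroid depth is h_c = 7.83/(7.74009 × 0.81) = 1.24891 m.
Let θ = 26° be the plate's angle to the horizontal; measure y along the incline from where the plane meets the free surface. Vertical depth h = y·sinθ with sinθ = 0.438371.
Along the incline, y_c = h_c/sinθ = 1.24891/0.438371 = 2.84898 m.
The centroid lies 1.5/2 = 0.75 m below the top edge, so the top edge sits at y_top = 2.84898 − 0.75 = 2.09898 m along the incline.

y_top ≈ 2.099 m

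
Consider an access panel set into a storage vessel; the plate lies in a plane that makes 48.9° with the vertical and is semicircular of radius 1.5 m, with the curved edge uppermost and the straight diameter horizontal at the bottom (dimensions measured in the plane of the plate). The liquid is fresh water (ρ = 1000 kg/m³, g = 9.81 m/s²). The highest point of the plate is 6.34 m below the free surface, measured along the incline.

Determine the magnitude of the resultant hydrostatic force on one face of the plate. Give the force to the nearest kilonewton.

F ≈ 164 kN

γ = ρg = 1000 × 9.81 = 9810 N/m³ = 9.81 kN/m³.
The plate makes 48.9° with the vertical, i.e. θ = 90° − 48.9° = 41.1° to the horizontal. Measuring y along the incline from the free-surface line, vertical depth h = y·sinθ with sinθ = 0.657375.
The centroid lies 4r/(3π) = 0.63662 m above the diameter, so r − 4r/(3π) = 1.5 − 0.63662 = 0.86338 m below the topmost point, so y_c = 6.34 + 0.86338 = 7.20338 m and h_c = 7.20338 × 0.657375 = 4.73532 m.
A = πr²/2 = π × 1.5²/2 = 3.53429 m².
Resultant F = γ·h_c·A = 9.81 × 4.73532 × 3.53429 = 164.18 kN.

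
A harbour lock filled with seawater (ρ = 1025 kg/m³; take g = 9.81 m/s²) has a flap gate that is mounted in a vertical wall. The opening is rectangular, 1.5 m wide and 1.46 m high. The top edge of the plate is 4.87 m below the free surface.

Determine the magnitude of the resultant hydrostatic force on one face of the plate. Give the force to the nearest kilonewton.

γ = ρg = 1025 × 9.81 / 1000 = 10.05525 kN/m³.
The centroid lies 1.46/2 = 0.73 m below the top edge, so the centroid depth is h_c = 4.87 + 0.73 = 5.6 m.
A = 1.5 × 1.46 = 2.19 m².
Resultant F = γ·h_c·A = 10.05525 × 5.6 × 2.19 = 123.318 kN.

F ≈ 123 kN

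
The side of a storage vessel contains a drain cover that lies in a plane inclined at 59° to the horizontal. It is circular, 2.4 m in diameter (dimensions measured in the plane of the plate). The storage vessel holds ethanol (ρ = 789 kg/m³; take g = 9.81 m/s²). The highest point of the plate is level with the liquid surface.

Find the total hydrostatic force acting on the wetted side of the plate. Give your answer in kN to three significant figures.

γ = ρg = 789 × 9.81 / 1000 = 7.74009 kN/m³.
Let θ = 59° be the plate's angle to the horizontal; measure y along the incline from where the plane meets the free surface. Vertical depth h = y·sinθ with sinθ = 0.857167.
The centroid is at the centre, 1.2 m below the top of the plate, so y_c = 1.2 m and h_c = 1.2 × 0.857167 = 1.0286 m.
A = π(1.2)² = 4.52389 m².
Resultant F = γ·h_c·A = 7.74009 × 1.0286 × 4.52389 = 36.0168 kN.

F ≈ 36.0 kN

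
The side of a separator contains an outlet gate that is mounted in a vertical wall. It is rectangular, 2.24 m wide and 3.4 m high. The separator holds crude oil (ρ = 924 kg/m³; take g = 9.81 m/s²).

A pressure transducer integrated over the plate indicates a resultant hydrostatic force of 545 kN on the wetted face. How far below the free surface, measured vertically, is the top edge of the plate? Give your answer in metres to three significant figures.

γ = ρg = 924 × 9.81 / 1000 = 9.06444 kN/m³.
A = 2.24 × 3.4 = 7.616 m².
From F = γ·h_c·A, the centroid depth is h_c = 545/(9.06444 × 7.616) = 7.89457 m.
The centroid lies 3.4/2 = 1.7 m below the top edge, so the top edge sits at h_top = 7.89457 − 1.7 = 6.19457 m below the surface.

d_top ≈ 6.19 m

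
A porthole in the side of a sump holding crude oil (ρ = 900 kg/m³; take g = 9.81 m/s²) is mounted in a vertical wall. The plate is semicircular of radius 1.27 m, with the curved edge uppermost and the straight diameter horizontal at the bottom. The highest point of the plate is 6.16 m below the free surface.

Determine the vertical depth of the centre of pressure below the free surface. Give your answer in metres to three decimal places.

h_p = 6.907 m

γ = ρg = 900 × 9.81 / 1000 = 8.829 kN/m³.
The centroid lies 4r/(3π) = 0.539005 m above the diameter, so r − 4r/(3π) = 1.27 − 0.539005 = 0.730995 m below the topmost point, so the centroid depth is h_c = 6.16 + 0.730995 = 6.891 m.
A = πr²/2 = π × 1.27²/2 = 2.53354 m².
Resultant F = γ·h_c·A = 8.829 × 6.891 × 2.53354 = 154.142 kN.
I_c = (π/8 − 8/(9π))·r⁴ = 0.109757 × 1.27⁴ = 0.285527 m⁴.
Centre of pressure: y_p = y_c + I_c/(y_c·A) = 6.891 + 0.285527/(6.891 × 2.53354) = 6.891 + 0.0163545 = 6.90735 m along the plane.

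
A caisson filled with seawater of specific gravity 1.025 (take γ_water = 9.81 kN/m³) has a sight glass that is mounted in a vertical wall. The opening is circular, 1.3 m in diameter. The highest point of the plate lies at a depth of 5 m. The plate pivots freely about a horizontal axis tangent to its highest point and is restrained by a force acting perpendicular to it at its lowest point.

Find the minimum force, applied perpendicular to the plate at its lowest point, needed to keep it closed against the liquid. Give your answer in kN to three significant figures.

P ≈ 38.8 kN

γ = 1.025 × 9.81 = 10.05525 kN/m³.
The centroid is at the centre, 0.65 m below the top of the plate, so the centroid depth is h_c = 5 + 0.65 = 5.65 m.
A = π(0.65)² = 1.32732 m².
Resultant F = γ·h_c·A = 10.05525 × 5.65 × 1.32732 = 75.4079 kN.
I_c = πr⁴/4 = π × 0.65⁴/4 = 0.140198 m⁴.
Centre of pressure: y_p = y_c + I_c/(y_c·A) = 5.65 + 0.140198/(5.65 × 1.32732) = 5.65 + 0.0186947 = 5.66869 m along the plane.
The resultant acts 0.65 + 0.0186947 = 0.668695 m (along the plate) below the hinge at the top edge, so the moment about the hinge is M = F × 0.668695 = 75.4079 × 0.668695 = 50.4249 kN·m.
A normal force at the bottom, 1.3 m from the hinge, must supply this moment: P = 50.4249/1.3 = 38.7884 kN.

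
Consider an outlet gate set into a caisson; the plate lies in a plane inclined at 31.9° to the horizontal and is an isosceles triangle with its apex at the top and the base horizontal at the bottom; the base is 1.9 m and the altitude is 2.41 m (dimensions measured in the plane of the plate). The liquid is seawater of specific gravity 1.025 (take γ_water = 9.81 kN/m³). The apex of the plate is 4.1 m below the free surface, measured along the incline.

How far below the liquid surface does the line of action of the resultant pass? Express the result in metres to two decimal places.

γ = 1.025 × 9.81 = 10.05525 kN/m³.
Let θ = 31.9° be the plate's angle to the horizontal; measure y along the incline from where the plane meets the free surface. Vertical depth h = y·sinθ with sinθ = 0.528438.
With the apex up, the centroid sits 2h/3 = 2 × 2.41/3 = 1.60667 m below the apex, so y_c = 4.1 + 1.60667 = 5.70667 m and h_c = 5.70667 × 0.528438 = 3.01562 m.
A = ½ × 1.9 × 2.41 = 2.2895 m².
Resultant F = γ·h_c·A = 10.05525 × 3.01562 × 2.2895 = 69.4241 kN.
I_c = b·h³/36 = 1.9 × 2.41³/36 = 0.738758 m⁴.
Centre of pressure: y_p = y_c + I_c/(y_c·A) = 5.70667 + 0.738758/(5.70667 × 2.2895) = 5.70667 + 0.056543 = 5.76321 m along the plane.
Vertically, h_p = y_p·sinθ = 5.76321 × 0.528438 = 3.0455 m.

h_p = 3.05 m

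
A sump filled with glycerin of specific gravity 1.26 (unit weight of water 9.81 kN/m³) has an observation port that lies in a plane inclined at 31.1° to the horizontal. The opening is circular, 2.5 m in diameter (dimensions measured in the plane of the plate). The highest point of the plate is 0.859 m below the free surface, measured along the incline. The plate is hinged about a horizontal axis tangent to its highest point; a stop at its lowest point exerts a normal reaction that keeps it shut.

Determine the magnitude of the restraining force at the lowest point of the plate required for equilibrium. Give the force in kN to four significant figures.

P ≈ 37.95 kN

γ = 1.26 × 9.81 = 12.3606 kN/m³.
Let θ = 31.1° be the plate's angle to the horizontal; measure y along the incline from where the plane meets the free surface. Vertical depth h = y·sinθ with sinθ = 0.516533.
The centroid is at the centre, 1.25 m below the top of the plate, so y_c = 0.859 + 1.25 = 2.109 m and h_c = 2.109 × 0.516533 = 1.08937 m.
A = π(1.25)² = 4.90874 m².
Resultant F = γ·h_c·A = 12.3606 × 1.08937 × 4.90874 = 66.0975 kN.
I_c = πr⁴/4 = π × 1.25⁴/4 = 1.91748 m⁴.
Centre of pressure: y_p = y_c + I_c/(y_c·A) = 2.109 + 1.91748/(2.109 × 4.90874) = 2.109 + 0.185218 = 2.29422 m along the plane.
The resultant acts 1.25 + 0.185218 = 1.43522 m (along the plate) below the hinge at the top edge, so the moment about the hinge is M = F × 1.43522 = 66.0975 × 1.43522 = 94.8645 kN·m.
A normal force at the bottom, 2.5 m from the hinge, must supply this moment: P = 94.8645/2.5 = 37.9458 kN.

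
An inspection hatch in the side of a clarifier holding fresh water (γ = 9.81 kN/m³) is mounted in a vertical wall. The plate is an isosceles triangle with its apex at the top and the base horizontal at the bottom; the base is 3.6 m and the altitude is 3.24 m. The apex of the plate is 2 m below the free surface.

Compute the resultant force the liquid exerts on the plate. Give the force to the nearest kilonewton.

γ = 9.81 kN/m³.
With the apex up, the centroid sits 2h/3 = 2 × 3.24/3 = 2.16 m below the apex, so the centroid depth is h_c = 2 + 2.16 = 4.16 m.
A = ½ × 3.6 × 3.24 = 5.832 m².
Resultant F = γ·h_c·A = 9.81 × 4.16 × 5.832 = 238.002 kN.

F ≈ 238 kN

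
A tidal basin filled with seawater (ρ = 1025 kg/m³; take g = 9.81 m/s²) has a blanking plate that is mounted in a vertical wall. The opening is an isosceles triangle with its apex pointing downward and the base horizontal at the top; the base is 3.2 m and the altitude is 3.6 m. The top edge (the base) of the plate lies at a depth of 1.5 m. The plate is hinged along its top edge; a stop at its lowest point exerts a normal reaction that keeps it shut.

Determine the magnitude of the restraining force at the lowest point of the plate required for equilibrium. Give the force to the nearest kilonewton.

γ = ρg = 1025 × 9.81 / 1000 = 10.05525 kN/m³.
With the apex down, the centroid sits h/3 = 3.6/3 = 1.2 m below the base (the top edge), so the centroid depth is h_c = 1.5 + 1.2 = 2.7 m.
A = ½ × 3.2 × 3.6 = 5.76 m².
Resultant F = γ·h_c·A = 10.05525 × 2.7 × 5.76 = 156.379 kN.
I_c = b·h³/36 = 3.2 × 3.6³/36 = 4.1472 m⁴.
Centre of pressure: y_p = y_c + I_c/(y_c·A) = 2.7 + 4.1472/(2.7 × 5.76) = 2.7 + 0.266667 = 2.96667 m along the plane.
The resultant acts 1.2 + 0.266667 = 1.46667 m (along the plate) below the hinge at the top edge, so the moment about the hinge is M = F × 1.46667 = 156.379 × 1.46667 = 229.356 kN·m.
A normal force at the bottom, 3.6 m from the hinge, must supply this moment: P = 229.356/3.6 = 63.71 kN.

P ≈ 64 kN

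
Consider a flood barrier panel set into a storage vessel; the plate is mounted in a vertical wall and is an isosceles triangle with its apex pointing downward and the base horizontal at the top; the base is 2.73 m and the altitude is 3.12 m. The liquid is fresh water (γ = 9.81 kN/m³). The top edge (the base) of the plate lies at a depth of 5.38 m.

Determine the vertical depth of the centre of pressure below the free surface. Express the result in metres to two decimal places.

h_p = 6.50 m

γ = 9.81 kN/m³.
With the apex down, the centroid sits h/3 = 3.12/3 = 1.04 m below the base (the top edge), so the centroid depth is h_c = 5.38 + 1.04 = 6.42 m.
A = ½ × 2.73 × 3.12 = 4.2588 m².
Resultant F = γ·h_c·A = 9.81 × 6.42 × 4.2588 = 268.22 kN.
I_c = b·h³/36 = 2.73 × 3.12³/36 = 2.30316 m⁴.
Centre of pressure: y_p = y_c + I_c/(y_c·A) = 6.42 + 2.30316/(6.42 × 4.2588) = 6.42 + 0.0842368 = 6.50424 m along the plane.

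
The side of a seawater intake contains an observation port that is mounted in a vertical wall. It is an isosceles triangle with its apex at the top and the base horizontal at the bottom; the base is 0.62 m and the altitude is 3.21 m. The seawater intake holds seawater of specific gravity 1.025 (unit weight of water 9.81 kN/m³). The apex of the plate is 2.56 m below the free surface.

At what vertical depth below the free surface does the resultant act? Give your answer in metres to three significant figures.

γ = 1.025 × 9.81 = 10.05525 kN/m³.
With the apex up, the centroid sits 2h/3 = 2 × 3.21/3 = 2.14 m below the apex, so the centroid depth is h_c = 2.56 + 2.14 = 4.7 m.
A = ½ × 0.62 × 3.21 = 0.9951 m².
Resultant F = γ·h_c·A = 10.05525 × 4.7 × 0.9951 = 47.0281 kN.
I_c = b·h³/36 = 0.62 × 3.21³/36 = 0.569645 m⁴.
Centre of pressure: y_p = y_c + I_c/(y_c·A) = 4.7 + 0.569645/(4.7 × 0.9951) = 4.7 + 0.121798 = 4.8218 m along the plane.

h_p = 4.82 m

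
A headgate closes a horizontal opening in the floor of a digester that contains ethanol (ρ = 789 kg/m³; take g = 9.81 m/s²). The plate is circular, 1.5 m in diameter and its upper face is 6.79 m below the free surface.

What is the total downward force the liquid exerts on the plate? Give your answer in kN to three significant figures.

F ≈ 92.9 kN

γ = ρg = 789 × 9.81 / 1000 = 7.74009 kN/m³.
The plate is horizontal, so pressure is uniform at p = γ·h = 7.74009 × 6.79 = 52.5552 kN/m².
A = π(0.75)² = 1.76715 m².
F = p·A = 52.5552 × 1.76715 = 92.8729 kN.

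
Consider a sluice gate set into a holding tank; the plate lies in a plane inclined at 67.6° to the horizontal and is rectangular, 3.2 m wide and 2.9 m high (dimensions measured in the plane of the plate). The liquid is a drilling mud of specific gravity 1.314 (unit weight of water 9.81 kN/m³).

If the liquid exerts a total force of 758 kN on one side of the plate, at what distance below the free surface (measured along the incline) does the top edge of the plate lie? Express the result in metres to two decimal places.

γ = 1.314 × 9.81 = 12.89034 kN/m³.
A = 3.2 × 2.9 = 9.28 m².
From F = γ·h_c·A, the centroid depth is h_c = 758/(12.89034 × 9.28) = 6.33661 m.
Let θ = 67.6° be the plate's angle to the horizontal; measure y along the incline from where the plane meets the free surface. Vertical depth h = y·sinθ with sinθ = 0.924546.
Along the incline, y_c = h_c/sinθ = 6.33661/0.924546 = 6.85375 m.
The centroid lies 2.9/2 = 1.45 m below the top edge, so the top edge sits at y_top = 6.85375 − 1.45 = 5.40375 m along the incline.

y_top ≈ 5.40 m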